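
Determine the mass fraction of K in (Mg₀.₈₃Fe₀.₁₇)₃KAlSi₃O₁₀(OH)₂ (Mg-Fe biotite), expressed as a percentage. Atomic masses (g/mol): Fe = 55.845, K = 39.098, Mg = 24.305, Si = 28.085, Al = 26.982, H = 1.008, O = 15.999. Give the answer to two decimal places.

M((Mg₀.₈₃Fe₀.₁₇)₃KAlSi₃O₁₀(OH)₂) = 433.339 g/mol.
K contributes 1 × 39.098 = 39.098 g per mole.
39.098/433.339 = 0.0902 → 9.02%.

9.02 wt%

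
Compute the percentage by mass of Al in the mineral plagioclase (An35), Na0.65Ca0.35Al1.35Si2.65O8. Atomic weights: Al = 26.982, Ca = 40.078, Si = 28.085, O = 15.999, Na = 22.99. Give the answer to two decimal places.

13.60 mass %

Molar mass of Na0.65Ca0.35Al1.35Si2.65O8: 0.65*22.99 + 0.35*40.078 + 1.35*26.982 + 2.65*28.085 + 8*15.999 = 267.814 g/mol.
Mass of Al per formula unit: 1.35 × 26.982 = 36.426 g.
Weight fraction Al = 36.426 / 267.814 = 0.1360.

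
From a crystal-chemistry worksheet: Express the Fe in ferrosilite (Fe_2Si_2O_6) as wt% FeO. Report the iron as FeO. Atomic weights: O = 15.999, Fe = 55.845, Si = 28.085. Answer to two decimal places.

Molar mass of Fe_2Si_2O_6 = 2×55.845 + 2×28.085 + 6×15.999 = 263.854 g/mol.
Each formula unit contains 2 Fe, equivalent to 2/1 = 2.0000 mol FeO.
M(FeO) = 1×55.845 + 1×15.999 = 71.844 g/mol.
Mass of FeO per formula unit = 2.0000 × 71.844 = 143.688 g.
FeO wt% = 143.688 / 263.854 × 100 = 54.46%.

54.46 wt%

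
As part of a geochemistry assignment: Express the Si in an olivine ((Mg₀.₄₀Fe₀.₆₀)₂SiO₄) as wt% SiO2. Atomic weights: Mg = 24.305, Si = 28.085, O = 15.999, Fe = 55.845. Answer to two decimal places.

M((Mg₀.₄₀Fe₀.₆₀)₂SiO₄) = 178.539 g/mol; M(SiO2) = 60.083 g/mol.
Moles SiO2 per formula unit = 1 Si ÷ 1 = 1.0000.
SiO2 fraction = (1.0000 × 60.083) / 178.539 = 60.083/178.539 = 0.3365.

33.65 wt%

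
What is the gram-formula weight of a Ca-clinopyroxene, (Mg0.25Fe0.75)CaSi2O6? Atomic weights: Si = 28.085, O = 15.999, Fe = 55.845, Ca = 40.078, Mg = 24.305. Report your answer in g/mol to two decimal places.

M = 0.25×24.305 + 0.75×55.845 + 1×40.078 + 2×28.085 + 6×15.999

240.20 g/mol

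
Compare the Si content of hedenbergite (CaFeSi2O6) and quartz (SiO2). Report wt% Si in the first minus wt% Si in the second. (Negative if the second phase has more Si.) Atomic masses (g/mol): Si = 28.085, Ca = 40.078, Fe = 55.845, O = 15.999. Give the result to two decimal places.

-24.10 percentage points

Si in CaFeSi2O6: molar mass 248.087 g/mol; 2×28.085 = 56.170 g → 22.64 wt%.
Si in SiO2: molar mass 60.083 g/mol; 1×28.085 = 28.085 g → 46.74 wt%.
Difference = 22.64 − 46.74 = -24.10 percentage points.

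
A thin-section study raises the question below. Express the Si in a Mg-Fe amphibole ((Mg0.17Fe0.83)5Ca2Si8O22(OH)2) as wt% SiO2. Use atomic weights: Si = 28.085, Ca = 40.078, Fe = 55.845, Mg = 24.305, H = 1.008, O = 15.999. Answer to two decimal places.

50.96 wt%

Molar mass of (Mg0.17Fe0.83)5Ca2Si8O22(OH)2 = 0.85·24.305 + 4.15·55.845 + 2·40.078 + 8·28.085 + 24·15.999 + 2·1.008 = 943.244 g/mol.
Each formula unit contains 8 Si, equivalent to 8/1 = 8.0000 mol SiO2.
M(SiO2) = 1×28.085 + 2×15.999 = 60.083 g/mol.
Mass of SiO2 per formula unit = 8.0000 × 60.083 = 480.664 g.
SiO2 wt% = 480.664 / 943.244 × 100 = 50.96%.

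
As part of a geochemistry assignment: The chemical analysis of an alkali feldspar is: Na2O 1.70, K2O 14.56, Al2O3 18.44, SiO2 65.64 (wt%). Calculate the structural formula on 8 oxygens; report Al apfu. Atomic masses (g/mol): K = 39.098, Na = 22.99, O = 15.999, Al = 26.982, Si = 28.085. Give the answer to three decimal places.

0.995 Al apfu

1.70 wt% Na2O ÷ 61.979 g/mol = 0.02743 mol, giving 0.05486 Na and 0.02743 O.
14.56 wt% K2O ÷ 94.195 g/mol = 0.15457 mol, giving 0.30914 K and 0.15457 O.
18.44 wt% Al2O3 ÷ 101.961 g/mol = 0.18085 mol, giving 0.36170 Al and 0.54255 O.
65.64 wt% SiO2 ÷ 60.083 g/mol = 1.09249 mol, giving 1.09249 Si and 2.18498 O.
Oxygen sums to 2.90953; scaling by 8/2.90953 = 2.74958 puts the formula on 8 O.
Al: 0.36170 × 2.74958 = 0.995 atoms per formula unit.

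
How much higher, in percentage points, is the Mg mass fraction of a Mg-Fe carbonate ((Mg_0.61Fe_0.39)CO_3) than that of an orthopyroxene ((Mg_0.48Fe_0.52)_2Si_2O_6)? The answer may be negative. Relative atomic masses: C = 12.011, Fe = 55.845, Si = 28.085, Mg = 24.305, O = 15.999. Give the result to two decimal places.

First mineral: 14.826 g Mg in 96.614 g formula = 15.35 wt% Mg.
Second mineral: 23.333 g Mg in 233.576 g formula = 9.99 wt% Mg.
15.35% − 9.99% gives a difference of 5.36 percentage points.

5.36 percentage points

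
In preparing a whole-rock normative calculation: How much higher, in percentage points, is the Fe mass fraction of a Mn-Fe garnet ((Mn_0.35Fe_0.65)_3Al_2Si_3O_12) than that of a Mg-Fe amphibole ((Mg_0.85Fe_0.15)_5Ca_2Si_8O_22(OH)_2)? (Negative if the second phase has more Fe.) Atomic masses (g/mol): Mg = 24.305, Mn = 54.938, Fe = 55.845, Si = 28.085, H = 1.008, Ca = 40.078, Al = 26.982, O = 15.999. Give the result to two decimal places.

16.91 percentage points

First mineral: 108.898 g Fe in 496.790 g formula = 21.92 wt% Fe.
Second mineral: 41.884 g Fe in 836.008 g formula = 5.01 wt% Fe.
21.92% − 5.01% gives a difference of 16.91 percentage points.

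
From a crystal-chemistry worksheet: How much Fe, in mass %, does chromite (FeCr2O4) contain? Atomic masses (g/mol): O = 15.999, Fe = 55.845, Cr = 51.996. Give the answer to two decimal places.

24.95 mass %

M(FeCr2O4) = 223.833 g/mol.
Fe contributes 1 × 55.845 = 55.845 g per mole.
55.845/223.833 = 0.2495 → 24.95%.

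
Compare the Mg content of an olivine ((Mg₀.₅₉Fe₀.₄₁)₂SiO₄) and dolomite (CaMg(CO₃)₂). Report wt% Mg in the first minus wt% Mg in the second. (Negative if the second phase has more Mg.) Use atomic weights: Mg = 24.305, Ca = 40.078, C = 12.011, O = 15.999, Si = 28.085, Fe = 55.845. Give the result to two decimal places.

M((Mg₀.₅₉Fe₀.₄₁)₂SiO₄) = 166.554 g/mol, so wt% Mg = 28.680/166.554 × 100 = 17.22%.
M(CaMg(CO₃)₂) = 184.399 g/mol, so wt% Mg = 24.305/184.399 × 100 = 13.18%.
17.22 − 13.18 = 4.04 pp.

4.04 percentage points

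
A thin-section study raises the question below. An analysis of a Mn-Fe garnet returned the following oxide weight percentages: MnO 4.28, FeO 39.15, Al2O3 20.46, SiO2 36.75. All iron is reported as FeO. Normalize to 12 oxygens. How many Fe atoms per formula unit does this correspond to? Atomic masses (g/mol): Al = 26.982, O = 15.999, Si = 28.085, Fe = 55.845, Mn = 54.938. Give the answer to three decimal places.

2.690 Fe apfu

MnO (M=70.937): mol = 0.06034; Mn = 0.06034, O = 0.06034.
FeO (M=71.844): mol = 0.54493; Fe = 0.54493, O = 0.54493.
Al2O3 (M=101.961): mol = 0.20066; Al = 0.40132, O = 0.60198.
SiO2 (M=60.083): mol = 0.61165; Si = 0.61165, O = 1.22330.
ΣO = 2.43055; factor = 12/ΣO = 4.93715.
Fe apfu = 0.54493 × 4.93715 = 2.690.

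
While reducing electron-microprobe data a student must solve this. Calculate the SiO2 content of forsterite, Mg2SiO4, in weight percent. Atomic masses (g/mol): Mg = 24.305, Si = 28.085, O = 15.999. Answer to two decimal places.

Molar mass of Mg2SiO4 = 2×24.305 + 1×28.085 + 4×15.999 = 140.691 g/mol.
Each formula unit contains 1 Si, equivalent to 1/1 = 1.0000 mol SiO2.
M(SiO2) = 1×28.085 + 2×15.999 = 60.083 g/mol.
Mass of SiO2 per formula unit = 1.0000 × 60.083 = 60.083 g.
SiO2 wt% = 60.083 / 140.691 × 100 = 42.71%.

42.71 wt%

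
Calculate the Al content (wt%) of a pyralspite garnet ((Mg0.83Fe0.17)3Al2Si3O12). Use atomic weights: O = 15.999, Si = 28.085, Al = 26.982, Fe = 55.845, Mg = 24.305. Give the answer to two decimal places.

M((Mg0.83Fe0.17)3Al2Si3O12) = 419.207 g/mol.
Al contributes 2 × 26.982 = 53.964 g per mole.
53.964/419.207 = 0.1287 → 12.87%.

12.87 wt%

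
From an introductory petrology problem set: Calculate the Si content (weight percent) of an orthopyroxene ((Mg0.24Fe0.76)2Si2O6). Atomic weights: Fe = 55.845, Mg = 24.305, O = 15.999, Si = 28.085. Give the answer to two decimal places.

22.58 weight percent

Molar mass of (Mg0.24Fe0.76)2Si2O6: 0.48×24.305 + 1.52×55.845 + 2×28.085 + 6×15.999 = 248.715 g/mol.
Mass of Si per formula unit: 2 × 28.085 = 56.170 g.
Weight fraction Si = 56.170 / 248.715 = 0.2258.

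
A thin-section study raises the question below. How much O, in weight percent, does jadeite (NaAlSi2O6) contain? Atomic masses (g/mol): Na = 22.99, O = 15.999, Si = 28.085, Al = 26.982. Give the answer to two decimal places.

Formula mass = 1·22.99 + 1·26.982 + 2·28.085 + 6·15.999 = 202.136 g/mol, of which 95.994 g is O.
So O makes up 95.994/202.136 = 0.4749 of the mass, i.e. 47.49%.

47.49 weight percent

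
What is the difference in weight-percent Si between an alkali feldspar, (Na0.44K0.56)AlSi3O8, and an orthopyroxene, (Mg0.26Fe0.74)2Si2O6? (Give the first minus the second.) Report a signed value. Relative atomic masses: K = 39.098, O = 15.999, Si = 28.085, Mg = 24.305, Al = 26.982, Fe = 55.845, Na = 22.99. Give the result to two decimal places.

First mineral: 84.255 g Si in 271.239 g formula = 31.06 wt% Si.
Second mineral: 56.170 g Si in 247.453 g formula = 22.70 wt% Si.
31.06% − 22.70% gives a difference of 8.36 percentage points.

8.36 percentage points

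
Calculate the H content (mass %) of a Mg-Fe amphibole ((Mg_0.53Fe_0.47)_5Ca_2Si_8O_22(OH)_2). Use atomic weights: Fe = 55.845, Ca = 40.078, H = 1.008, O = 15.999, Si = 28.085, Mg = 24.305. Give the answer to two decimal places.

0.23 mass %

Formula mass = 2.65*24.305 + 2.35*55.845 + 2*40.078 + 8*28.085 + 24*15.999 + 2*1.008 = 886.472 g/mol, of which 2.016 g is H.
So H makes up 2.016/886.472 = 0.0023 of the mass, i.e. 0.23%.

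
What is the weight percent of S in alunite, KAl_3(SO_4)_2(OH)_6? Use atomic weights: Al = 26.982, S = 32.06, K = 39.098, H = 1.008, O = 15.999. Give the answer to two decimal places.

M(KAl_3(SO_4)_2(OH)_6) = 414.198 g/mol.
S contributes 2 × 32.06 = 64.120 g per mole.
64.120/414.198 = 0.1548 → 15.48%.

15.48 wt%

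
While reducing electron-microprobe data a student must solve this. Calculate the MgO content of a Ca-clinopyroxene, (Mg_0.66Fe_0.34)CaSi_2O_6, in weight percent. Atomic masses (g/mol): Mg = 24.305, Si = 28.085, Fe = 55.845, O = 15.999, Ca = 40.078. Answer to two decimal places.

11.70 wt%

Molar mass of (Mg_0.66Fe_0.34)CaSi_2O_6 = 0.66·24.305 + 0.34·55.845 + 1·40.078 + 2·28.085 + 6·15.999 = 227.271 g/mol.
Each formula unit contains 0.66 Mg, equivalent to 0.66/1 = 0.6600 mol MgO.
M(MgO) = 1×24.305 + 1×15.999 = 40.304 g/mol.
Mass of MgO per formula unit = 0.6600 × 40.304 = 26.601 g.
MgO wt% = 26.601 / 227.271 × 100 = 11.70%.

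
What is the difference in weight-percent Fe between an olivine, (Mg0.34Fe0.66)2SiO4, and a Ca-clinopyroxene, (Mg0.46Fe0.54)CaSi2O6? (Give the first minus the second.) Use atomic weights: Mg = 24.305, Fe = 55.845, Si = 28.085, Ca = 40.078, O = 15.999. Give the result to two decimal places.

M((Mg0.34Fe0.66)2SiO4) = 182.324 g/mol, so wt% Fe = 73.715/182.324 × 100 = 40.43%.
M((Mg0.46Fe0.54)CaSi2O6) = 233.579 g/mol, so wt% Fe = 30.156/233.579 × 100 = 12.91%.
40.43 − 12.91 = 27.52 pp.

27.52 percentage points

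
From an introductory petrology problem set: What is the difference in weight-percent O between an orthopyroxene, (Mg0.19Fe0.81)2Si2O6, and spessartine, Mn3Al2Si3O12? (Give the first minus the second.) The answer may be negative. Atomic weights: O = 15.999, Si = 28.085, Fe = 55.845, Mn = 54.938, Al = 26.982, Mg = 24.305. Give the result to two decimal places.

M((Mg0.19Fe0.81)2Si2O6) = 251.869 g/mol, so wt% O = 95.994/251.869 × 100 = 38.11%.
M(Mn3Al2Si3O12) = 495.021 g/mol, so wt% O = 191.988/495.021 × 100 = 38.78%.
38.11 − 38.78 = -0.67 pp.

-0.67 percentage points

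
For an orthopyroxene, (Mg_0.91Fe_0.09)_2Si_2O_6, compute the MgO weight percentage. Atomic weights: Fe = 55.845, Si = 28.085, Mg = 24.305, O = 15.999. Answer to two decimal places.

35.53 wt%

Molar mass of (Mg_0.91Fe_0.09)_2Si_2O_6 = 1.82·24.305 + 0.18·55.845 + 2·28.085 + 6·15.999 = 206.451 g/mol.
Each formula unit contains 1.82 Mg, equivalent to 1.82/1 = 1.8200 mol MgO.
M(MgO) = 1×24.305 + 1×15.999 = 40.304 g/mol.
Mass of MgO per formula unit = 1.8200 × 40.304 = 73.353 g.
MgO wt% = 73.353 / 206.451 × 100 = 35.53%.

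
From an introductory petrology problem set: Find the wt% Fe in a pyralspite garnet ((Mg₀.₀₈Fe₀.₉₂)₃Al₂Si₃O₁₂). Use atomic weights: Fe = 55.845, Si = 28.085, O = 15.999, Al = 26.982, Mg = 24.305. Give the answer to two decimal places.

Molar mass of (Mg₀.₀₈Fe₀.₉₂)₃Al₂Si₃O₁₂: 0.24*24.305 + 2.76*55.845 + 2*26.982 + 3*28.085 + 12*15.999 = 490.172 g/mol.
Mass of Fe per formula unit: 2.76 × 55.845 = 154.132 g.
Weight fraction Fe = 154.132 / 490.172 = 0.3144.

31.44 mass %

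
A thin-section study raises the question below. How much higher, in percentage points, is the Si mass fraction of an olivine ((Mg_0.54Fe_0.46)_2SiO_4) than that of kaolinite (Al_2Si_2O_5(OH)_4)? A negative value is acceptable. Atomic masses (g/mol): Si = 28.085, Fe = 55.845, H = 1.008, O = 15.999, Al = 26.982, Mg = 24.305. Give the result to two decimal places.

-5.21 percentage points

Si in (Mg_0.54Fe_0.46)_2SiO_4: molar mass 169.708 g/mol; 1×28.085 = 28.085 g → 16.55 wt%.
Si in Al_2Si_2O_5(OH)_4: molar mass 258.157 g/mol; 2×28.085 = 56.170 g → 21.76 wt%.
Difference = 16.55 − 21.76 = -5.21 percentage points.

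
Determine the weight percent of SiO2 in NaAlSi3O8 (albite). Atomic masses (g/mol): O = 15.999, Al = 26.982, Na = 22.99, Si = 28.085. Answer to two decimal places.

68.74 wt%

M(NaAlSi3O8) = 262.219 g/mol; M(SiO2) = 60.083 g/mol.
Moles SiO2 per formula unit = 3 Si ÷ 1 = 3.0000.
SiO2 fraction = (3.0000 × 60.083) / 262.219 = 180.249/262.219 = 0.6874.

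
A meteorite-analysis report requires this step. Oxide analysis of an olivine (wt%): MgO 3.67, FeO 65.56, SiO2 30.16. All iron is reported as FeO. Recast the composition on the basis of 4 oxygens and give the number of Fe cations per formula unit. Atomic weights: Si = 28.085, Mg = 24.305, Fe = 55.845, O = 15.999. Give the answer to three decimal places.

1.818 Fe apfu

MgO (M=40.304): mol = 0.09106; Mg = 0.09106, O = 0.09106.
FeO (M=71.844): mol = 0.91253; Fe = 0.91253, O = 0.91253.
SiO2 (M=60.083): mol = 0.50197; Si = 0.50197, O = 1.00394.
ΣO = 2.00753; factor = 4/ΣO = 1.99250.
Fe apfu = 0.91253 × 1.99250 = 1.818.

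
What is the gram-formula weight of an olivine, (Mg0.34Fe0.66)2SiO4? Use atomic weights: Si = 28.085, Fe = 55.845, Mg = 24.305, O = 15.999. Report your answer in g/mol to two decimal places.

The formula mass is the sum 0.68(24.305) + 1.32(55.845) + 1(28.085) + 4(15.999).

182.32 g/mol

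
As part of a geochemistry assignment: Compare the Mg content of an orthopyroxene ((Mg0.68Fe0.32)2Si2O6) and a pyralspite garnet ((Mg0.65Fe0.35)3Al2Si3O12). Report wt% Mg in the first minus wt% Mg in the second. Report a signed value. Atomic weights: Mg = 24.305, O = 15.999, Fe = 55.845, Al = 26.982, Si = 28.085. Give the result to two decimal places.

Mg in (Mg0.68Fe0.32)2Si2O6: molar mass 220.960 g/mol; 1.36×24.305 = 33.055 g → 14.96 wt%.
Mg in (Mg0.65Fe0.35)3Al2Si3O12: molar mass 436.239 g/mol; 1.95×24.305 = 47.395 g → 10.86 wt%.
Difference = 14.96 − 10.86 = 4.10 percentage points.

4.10 percentage points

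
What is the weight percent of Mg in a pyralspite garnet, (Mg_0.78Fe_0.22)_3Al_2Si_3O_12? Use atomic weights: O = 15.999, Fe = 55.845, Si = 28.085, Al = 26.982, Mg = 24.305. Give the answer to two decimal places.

Formula mass = 2.34*24.305 + 0.66*55.845 + 2*26.982 + 3*28.085 + 12*15.999 = 423.938 g/mol, of which 56.874 g is Mg.
So Mg makes up 56.874/423.938 = 0.1342 of the mass, i.e. 13.42%.

13.42 mass %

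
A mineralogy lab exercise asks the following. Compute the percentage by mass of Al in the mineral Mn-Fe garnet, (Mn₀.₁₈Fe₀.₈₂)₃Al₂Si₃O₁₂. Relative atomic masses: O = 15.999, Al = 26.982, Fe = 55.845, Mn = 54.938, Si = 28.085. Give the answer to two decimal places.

Formula mass = 0.54·54.938 + 2.46·55.845 + 2·26.982 + 3·28.085 + 12·15.999 = 497.252 g/mol, of which 53.964 g is Al.
So Al makes up 53.964/497.252 = 0.1085 of the mass, i.e. 10.85%.

10.85 wt%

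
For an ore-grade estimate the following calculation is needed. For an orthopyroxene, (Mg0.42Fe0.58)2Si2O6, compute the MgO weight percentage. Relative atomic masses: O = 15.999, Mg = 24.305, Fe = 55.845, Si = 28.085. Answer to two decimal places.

14.26 wt%

Molar mass of (Mg0.42Fe0.58)2Si2O6 = 0.84×24.305 + 1.16×55.845 + 2×28.085 + 6×15.999 = 237.360 g/mol.
Each formula unit contains 0.84 Mg, equivalent to 0.84/1 = 0.8400 mol MgO.
M(MgO) = 1×24.305 + 1×15.999 = 40.304 g/mol.
Mass of MgO per formula unit = 0.8400 × 40.304 = 33.855 g.
MgO wt% = 33.855 / 237.360 × 100 = 14.26%.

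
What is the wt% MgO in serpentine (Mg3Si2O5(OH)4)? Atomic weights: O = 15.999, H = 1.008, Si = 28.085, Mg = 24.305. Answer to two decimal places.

43.63 wt%

Molar mass of Mg3Si2O5(OH)4 = 3*24.305 + 2*28.085 + 9*15.999 + 4*1.008 = 277.108 g/mol.
Each formula unit contains 3 Mg, equivalent to 3/1 = 3.0000 mol MgO.
M(MgO) = 1×24.305 + 1×15.999 = 40.304 g/mol.
Mass of MgO per formula unit = 3.0000 × 40.304 = 120.912 g.
MgO wt% = 120.912 / 277.108 × 100 = 43.63%.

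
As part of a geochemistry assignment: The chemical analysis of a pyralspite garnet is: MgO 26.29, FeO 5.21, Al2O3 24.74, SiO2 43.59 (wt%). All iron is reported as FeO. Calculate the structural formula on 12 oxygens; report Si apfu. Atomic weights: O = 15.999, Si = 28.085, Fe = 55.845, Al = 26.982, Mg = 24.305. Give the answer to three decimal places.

2.998 Si apfu

MgO (M=40.304): mol = 0.65229; Mg = 0.65229, O = 0.65229.
FeO (M=71.844): mol = 0.07252; Fe = 0.07252, O = 0.07252.
Al2O3 (M=101.961): mol = 0.24264; Al = 0.48528, O = 0.72792.
SiO2 (M=60.083): mol = 0.72550; Si = 0.72550, O = 1.45100.
ΣO = 2.90373; factor = 12/ΣO = 4.13262.
Si apfu = 0.72550 × 4.13262 = 2.998.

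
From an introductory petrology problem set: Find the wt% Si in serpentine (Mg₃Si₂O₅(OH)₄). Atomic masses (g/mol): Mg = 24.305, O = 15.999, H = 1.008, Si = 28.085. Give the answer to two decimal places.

Formula mass = 3·24.305 + 2·28.085 + 9·15.999 + 4·1.008 = 277.108 g/mol, of which 56.170 g is Si.
So Si makes up 56.170/277.108 = 0.2027 of the mass, i.e. 20.27%.

20.27 weight percent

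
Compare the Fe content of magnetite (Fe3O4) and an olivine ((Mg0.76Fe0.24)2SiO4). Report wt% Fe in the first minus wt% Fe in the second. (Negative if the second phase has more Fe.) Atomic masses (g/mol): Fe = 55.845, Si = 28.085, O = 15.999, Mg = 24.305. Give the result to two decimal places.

Fe in Fe3O4: molar mass 231.531 g/mol; 3×55.845 = 167.535 g → 72.36 wt%.
Fe in (Mg0.76Fe0.24)2SiO4: molar mass 155.830 g/mol; 0.48×55.845 = 26.806 g → 17.20 wt%.
Difference = 72.36 − 17.20 = 55.16 percentage points.

55.16 percentage points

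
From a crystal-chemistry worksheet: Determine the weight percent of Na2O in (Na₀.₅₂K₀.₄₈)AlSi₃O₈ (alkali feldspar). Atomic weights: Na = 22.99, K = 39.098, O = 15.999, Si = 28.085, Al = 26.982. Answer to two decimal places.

5.97 wt%

Molar mass of (Na₀.₅₂K₀.₄₈)AlSi₃O₈ = 0.52×22.99 + 0.48×39.098 + 1×26.982 + 3×28.085 + 8×15.999 = 269.951 g/mol.
Each formula unit contains 0.52 Na, equivalent to 0.52/2 = 0.2600 mol Na2O.
M(Na2O) = 2×22.99 + 1×15.999 = 61.979 g/mol.
Mass of Na2O per formula unit = 0.2600 × 61.979 = 16.115 g.
Na2O wt% = 16.115 / 269.951 × 100 = 5.97%.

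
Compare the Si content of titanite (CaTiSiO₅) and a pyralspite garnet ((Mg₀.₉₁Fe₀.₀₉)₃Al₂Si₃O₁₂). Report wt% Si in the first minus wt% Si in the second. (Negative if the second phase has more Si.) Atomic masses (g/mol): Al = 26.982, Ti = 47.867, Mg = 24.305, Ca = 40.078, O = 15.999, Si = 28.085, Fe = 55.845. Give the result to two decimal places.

First mineral: 28.085 g Si in 196.025 g formula = 14.33 wt% Si.
Second mineral: 84.255 g Si in 411.638 g formula = 20.47 wt% Si.
14.33% − 20.47% gives a difference of -6.14 percentage points.

-6.14 percentage points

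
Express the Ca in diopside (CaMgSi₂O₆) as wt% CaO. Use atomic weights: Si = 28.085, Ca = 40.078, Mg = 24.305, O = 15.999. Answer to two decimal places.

M(CaMgSi₂O₆) = 216.547 g/mol; M(CaO) = 56.077 g/mol.
Moles CaO per formula unit = 1 Ca ÷ 1 = 1.0000.
CaO fraction = (1.0000 × 56.077) / 216.547 = 56.077/216.547 = 0.2590.

25.90 wt%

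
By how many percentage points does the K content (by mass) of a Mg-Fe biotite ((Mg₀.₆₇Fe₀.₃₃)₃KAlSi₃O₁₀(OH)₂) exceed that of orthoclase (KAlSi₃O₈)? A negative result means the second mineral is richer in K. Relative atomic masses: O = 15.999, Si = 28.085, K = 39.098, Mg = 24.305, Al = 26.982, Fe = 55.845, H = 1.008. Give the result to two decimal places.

First mineral: 39.098 g K in 448.479 g formula = 8.72 wt% K.
Second mineral: 39.098 g K in 278.327 g formula = 14.05 wt% K.
8.72% − 14.05% gives a difference of -5.33 percentage points.

-5.33 percentage points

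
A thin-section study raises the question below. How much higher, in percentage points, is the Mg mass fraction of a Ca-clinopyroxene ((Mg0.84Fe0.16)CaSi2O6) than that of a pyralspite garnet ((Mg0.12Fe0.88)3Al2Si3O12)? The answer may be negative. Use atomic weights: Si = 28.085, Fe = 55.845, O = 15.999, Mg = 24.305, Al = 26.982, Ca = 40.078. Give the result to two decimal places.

M((Mg0.84Fe0.16)CaSi2O6) = 221.593 g/mol, so wt% Mg = 20.416/221.593 × 100 = 9.21%.
M((Mg0.12Fe0.88)3Al2Si3O12) = 486.388 g/mol, so wt% Mg = 8.750/486.388 × 100 = 1.80%.
9.21 − 1.80 = 7.41 pp.

7.41 percentage points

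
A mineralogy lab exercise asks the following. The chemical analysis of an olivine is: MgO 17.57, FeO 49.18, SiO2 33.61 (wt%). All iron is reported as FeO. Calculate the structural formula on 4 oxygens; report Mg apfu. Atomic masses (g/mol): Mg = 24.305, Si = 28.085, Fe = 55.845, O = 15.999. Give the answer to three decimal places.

0.779 Mg apfu

MgO (M=40.304): mol = 0.43594; Mg = 0.43594, O = 0.43594.
FeO (M=71.844): mol = 0.68454; Fe = 0.68454, O = 0.68454.
SiO2 (M=60.083): mol = 0.55939; Si = 0.55939, O = 1.11878.
ΣO = 2.23926; factor = 4/ΣO = 1.78630.
Mg apfu = 0.43594 × 1.78630 = 0.779.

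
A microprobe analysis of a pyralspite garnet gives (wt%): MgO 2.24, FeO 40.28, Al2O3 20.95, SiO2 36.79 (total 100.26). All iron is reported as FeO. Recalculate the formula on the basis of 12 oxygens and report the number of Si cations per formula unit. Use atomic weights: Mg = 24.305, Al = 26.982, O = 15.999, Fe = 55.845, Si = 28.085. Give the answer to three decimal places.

2.990 Si apfu

MgO (M=40.304): mol = 0.05558; Mg = 0.05558, O = 0.05558.
FeO (M=71.844): mol = 0.56066; Fe = 0.56066, O = 0.56066.
Al2O3 (M=101.961): mol = 0.20547; Al = 0.41094, O = 0.61641.
SiO2 (M=60.083): mol = 0.61232; Si = 0.61232, O = 1.22464.
ΣO = 2.45729; factor = 12/ΣO = 4.88343.
Si apfu = 0.61232 × 4.88343 = 2.990.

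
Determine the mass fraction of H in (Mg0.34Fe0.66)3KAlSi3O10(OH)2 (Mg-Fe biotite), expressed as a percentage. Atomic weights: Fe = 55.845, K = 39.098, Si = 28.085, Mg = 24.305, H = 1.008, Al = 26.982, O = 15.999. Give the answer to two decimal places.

0.42 weight percent

M((Mg0.34Fe0.66)3KAlSi3O10(OH)2) = 479.703 g/mol.
H contributes 2 × 1.008 = 2.016 g per mole.
2.016/479.703 = 0.0042 → 0.42%.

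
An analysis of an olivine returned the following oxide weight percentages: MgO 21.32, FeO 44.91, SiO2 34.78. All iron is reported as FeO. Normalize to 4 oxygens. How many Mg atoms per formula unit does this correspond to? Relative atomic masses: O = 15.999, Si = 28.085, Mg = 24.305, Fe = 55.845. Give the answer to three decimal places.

MgO (M=40.304): mol = 0.52898; Mg = 0.52898, O = 0.52898.
FeO (M=71.844): mol = 0.62510; Fe = 0.62510, O = 0.62510.
SiO2 (M=60.083): mol = 0.57887; Si = 0.57887, O = 1.15774.
ΣO = 2.31182; factor = 4/ΣO = 1.73024.
Mg apfu = 0.52898 × 1.73024 = 0.915.

0.915 Mg apfu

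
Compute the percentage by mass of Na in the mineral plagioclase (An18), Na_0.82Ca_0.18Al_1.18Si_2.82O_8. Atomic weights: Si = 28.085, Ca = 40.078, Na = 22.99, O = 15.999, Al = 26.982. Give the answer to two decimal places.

7.11 wt%

Molar mass of Na_0.82Ca_0.18Al_1.18Si_2.82O_8: 0.82×22.99 + 0.18×40.078 + 1.18×26.982 + 2.82×28.085 + 8×15.999 = 265.096 g/mol.
Mass of Na per formula unit: 0.82 × 22.99 = 18.852 g.
Weight fraction Na = 18.852 / 265.096 = 0.0711.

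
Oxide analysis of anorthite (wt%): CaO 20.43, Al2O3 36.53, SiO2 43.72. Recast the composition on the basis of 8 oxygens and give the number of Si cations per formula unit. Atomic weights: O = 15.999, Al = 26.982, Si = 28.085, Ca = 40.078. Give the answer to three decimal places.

20.43 wt% CaO ÷ 56.077 g/mol = 0.36432 mol, giving 0.36432 Ca and 0.36432 O.
36.53 wt% Al2O3 ÷ 101.961 g/mol = 0.35827 mol, giving 0.71654 Al and 1.07481 O.
43.72 wt% SiO2 ÷ 60.083 g/mol = 0.72766 mol, giving 0.72766 Si and 1.45532 O.
Oxygen sums to 2.89445; scaling by 8/2.89445 = 2.76391 puts the formula on 8 O.
Si: 0.72766 × 2.76391 = 2.011 atoms per formula unit.

2.011 Si apfu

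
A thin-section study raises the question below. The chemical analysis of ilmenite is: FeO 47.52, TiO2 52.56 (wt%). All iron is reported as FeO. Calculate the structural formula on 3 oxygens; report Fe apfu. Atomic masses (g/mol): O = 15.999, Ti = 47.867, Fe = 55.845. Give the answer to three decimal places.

FeO (M=71.844): mol = 0.66143; Fe = 0.66143, O = 0.66143.
TiO2 (M=79.865): mol = 0.65811; Ti = 0.65811, O = 1.31622.
ΣO = 1.97765; factor = 3/ΣO = 1.51695.
Fe apfu = 0.66143 × 1.51695 = 1.003.

1.003 Fe apfu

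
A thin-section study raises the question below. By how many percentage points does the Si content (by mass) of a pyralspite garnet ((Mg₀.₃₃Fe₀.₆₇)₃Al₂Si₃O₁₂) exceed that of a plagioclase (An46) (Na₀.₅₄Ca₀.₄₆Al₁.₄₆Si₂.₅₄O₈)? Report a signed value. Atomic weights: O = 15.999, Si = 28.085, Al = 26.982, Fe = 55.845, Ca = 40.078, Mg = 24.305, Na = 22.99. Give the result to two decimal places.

M((Mg₀.₃₃Fe₀.₆₇)₃Al₂Si₃O₁₂) = 466.517 g/mol, so wt% Si = 84.255/466.517 × 100 = 18.06%.
M(Na₀.₅₄Ca₀.₄₆Al₁.₄₆Si₂.₅₄O₈) = 269.572 g/mol, so wt% Si = 71.336/269.572 × 100 = 26.46%.
18.06 − 26.46 = -8.40 pp.

-8.40 percentage points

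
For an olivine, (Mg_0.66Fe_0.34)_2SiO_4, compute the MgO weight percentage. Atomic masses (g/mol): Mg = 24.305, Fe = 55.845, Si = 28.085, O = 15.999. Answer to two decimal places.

32.81 wt%

Molar mass of (Mg_0.66Fe_0.34)_2SiO_4 = 1.32*24.305 + 0.68*55.845 + 1*28.085 + 4*15.999 = 162.138 g/mol.
Each formula unit contains 1.32 Mg, equivalent to 1.32/1 = 1.3200 mol MgO.
M(MgO) = 1×24.305 + 1×15.999 = 40.304 g/mol.
Mass of MgO per formula unit = 1.3200 × 40.304 = 53.201 g.
MgO wt% = 53.201 / 162.138 × 100 = 32.81%.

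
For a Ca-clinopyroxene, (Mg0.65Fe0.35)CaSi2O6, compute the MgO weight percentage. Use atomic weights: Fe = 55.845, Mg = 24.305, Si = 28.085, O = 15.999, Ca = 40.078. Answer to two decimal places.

M((Mg0.65Fe0.35)CaSi2O6) = 227.586 g/mol; M(MgO) = 40.304 g/mol.
Moles MgO per formula unit = 0.65 Mg ÷ 1 = 0.6500.
MgO fraction = (0.6500 × 40.304) / 227.586 = 26.198/227.586 = 0.1151.

11.51 wt%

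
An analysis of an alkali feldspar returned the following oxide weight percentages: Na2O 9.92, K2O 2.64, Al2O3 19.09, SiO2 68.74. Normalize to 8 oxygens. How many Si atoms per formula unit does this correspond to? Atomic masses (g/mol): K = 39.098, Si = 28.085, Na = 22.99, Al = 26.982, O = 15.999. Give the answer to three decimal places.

Na2O (M=61.979): mol = 0.16005; Na = 0.32010, O = 0.16005.
K2O (M=94.195): mol = 0.02803; K = 0.05606, O = 0.02803.
Al2O3 (M=101.961): mol = 0.18723; Al = 0.37446, O = 0.56169.
SiO2 (M=60.083): mol = 1.14408; Si = 1.14408, O = 2.28816.
ΣO = 3.03793; factor = 8/ΣO = 2.63337.
Si apfu = 1.14408 × 2.63337 = 3.013.

3.013 Si apfu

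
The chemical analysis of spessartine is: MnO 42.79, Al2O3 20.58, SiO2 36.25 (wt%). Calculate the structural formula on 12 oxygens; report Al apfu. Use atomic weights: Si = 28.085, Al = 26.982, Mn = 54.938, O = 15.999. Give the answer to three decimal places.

2.006 Al apfu

42.79 wt% MnO ÷ 70.937 g/mol = 0.60321 mol, giving 0.60321 Mn and 0.60321 O.
20.58 wt% Al2O3 ÷ 101.961 g/mol = 0.20184 mol, giving 0.40368 Al and 0.60552 O.
36.25 wt% SiO2 ÷ 60.083 g/mol = 0.60333 mol, giving 0.60333 Si and 1.20666 O.
Oxygen sums to 2.41539; scaling by 12/2.41539 = 4.96814 puts the formula on 12 O.
Al: 0.40368 × 4.96814 = 2.006 atoms per formula unit.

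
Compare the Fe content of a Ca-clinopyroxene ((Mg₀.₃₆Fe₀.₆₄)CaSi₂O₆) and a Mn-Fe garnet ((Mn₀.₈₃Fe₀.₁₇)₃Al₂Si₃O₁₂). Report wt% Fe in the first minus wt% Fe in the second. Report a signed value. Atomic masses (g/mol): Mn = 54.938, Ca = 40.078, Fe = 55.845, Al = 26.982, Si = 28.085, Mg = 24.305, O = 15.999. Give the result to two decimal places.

Fe in (Mg₀.₃₆Fe₀.₆₄)CaSi₂O₆: molar mass 236.733 g/mol; 0.64×55.845 = 35.741 g → 15.10 wt%.
Fe in (Mn₀.₈₃Fe₀.₁₇)₃Al₂Si₃O₁₂: molar mass 495.484 g/mol; 0.51×55.845 = 28.481 g → 5.75 wt%.
Difference = 15.10 − 5.75 = 9.35 percentage points.

9.35 percentage points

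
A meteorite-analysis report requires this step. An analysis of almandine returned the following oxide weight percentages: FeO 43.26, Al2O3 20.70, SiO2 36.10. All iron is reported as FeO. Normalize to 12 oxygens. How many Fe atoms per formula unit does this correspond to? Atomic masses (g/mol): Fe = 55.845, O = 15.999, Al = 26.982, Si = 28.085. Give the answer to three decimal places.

2.995 Fe apfu

FeO (M=71.844): mol = 0.60214; Fe = 0.60214, O = 0.60214.
Al2O3 (M=101.961): mol = 0.20302; Al = 0.40604, O = 0.60906.
SiO2 (M=60.083): mol = 0.60084; Si = 0.60084, O = 1.20168.
ΣO = 2.41288; factor = 12/ΣO = 4.97331.
Fe apfu = 0.60214 × 4.97331 = 2.995.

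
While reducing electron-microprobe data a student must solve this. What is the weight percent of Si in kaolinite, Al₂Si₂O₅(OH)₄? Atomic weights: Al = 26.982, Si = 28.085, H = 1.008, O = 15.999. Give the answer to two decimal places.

21.76 weight percent

M(Al₂Si₂O₅(OH)₄) = 258.157 g/mol.
Si contributes 2 × 28.085 = 56.170 g per mole.
56.170/258.157 = 0.2176 → 21.76%.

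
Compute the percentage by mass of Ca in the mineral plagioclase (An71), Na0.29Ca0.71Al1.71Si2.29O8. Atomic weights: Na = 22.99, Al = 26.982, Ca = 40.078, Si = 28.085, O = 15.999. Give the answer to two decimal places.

M(Na0.29Ca0.71Al1.71Si2.29O8) = 273.568 g/mol.
Ca contributes 0.71 × 40.078 = 28.455 g per mole.
28.455/273.568 = 0.1040 → 10.40%.

10.40 weight percent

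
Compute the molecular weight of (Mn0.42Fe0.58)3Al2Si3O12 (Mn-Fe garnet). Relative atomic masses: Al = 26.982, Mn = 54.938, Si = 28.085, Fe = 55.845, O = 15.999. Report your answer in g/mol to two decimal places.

M = 1.26*54.938 + 1.74*55.845 + 2*26.982 + 3*28.085 + 12*15.999

496.60 g/mol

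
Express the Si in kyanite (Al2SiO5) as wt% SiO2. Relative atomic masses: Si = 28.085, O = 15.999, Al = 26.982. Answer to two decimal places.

37.08 wt%

Molar mass of Al2SiO5 = 2×26.982 + 1×28.085 + 5×15.999 = 162.044 g/mol.
Each formula unit contains 1 Si, equivalent to 1/1 = 1.0000 mol SiO2.
M(SiO2) = 1×28.085 + 2×15.999 = 60.083 g/mol.
Mass of SiO2 per formula unit = 1.0000 × 60.083 = 60.083 g.
SiO2 wt% = 60.083 / 162.044 × 100 = 37.08%.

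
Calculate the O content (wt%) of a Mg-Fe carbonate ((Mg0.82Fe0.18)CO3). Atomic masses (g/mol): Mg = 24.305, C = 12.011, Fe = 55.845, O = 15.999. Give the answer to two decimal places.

53.34 wt%

Molar mass of (Mg0.82Fe0.18)CO3: 0.82·24.305 + 0.18·55.845 + 1·12.011 + 3·15.999 = 89.990 g/mol.
Mass of O per formula unit: 3 × 15.999 = 47.997 g.
Weight fraction O = 47.997 / 89.990 = 0.5334.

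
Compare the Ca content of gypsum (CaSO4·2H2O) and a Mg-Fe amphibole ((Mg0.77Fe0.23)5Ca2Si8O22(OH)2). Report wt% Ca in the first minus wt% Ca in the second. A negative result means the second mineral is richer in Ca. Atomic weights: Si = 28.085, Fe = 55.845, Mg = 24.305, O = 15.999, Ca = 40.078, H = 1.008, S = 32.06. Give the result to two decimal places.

M(CaSO4·2H2O) = 172.164 g/mol, so wt% Ca = 40.078/172.164 × 100 = 23.28%.
M((Mg0.77Fe0.23)5Ca2Si8O22(OH)2) = 848.624 g/mol, so wt% Ca = 80.156/848.624 × 100 = 9.45%.
23.28 − 9.45 = 13.83 pp.

13.83 percentage points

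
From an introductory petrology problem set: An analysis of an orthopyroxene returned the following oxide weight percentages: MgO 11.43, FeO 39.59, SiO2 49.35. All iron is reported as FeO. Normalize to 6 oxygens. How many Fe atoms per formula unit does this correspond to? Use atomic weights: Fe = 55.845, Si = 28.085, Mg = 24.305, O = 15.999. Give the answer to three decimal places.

MgO: 11.43/40.304 = 0.28359 mol → 0.28359 mol Mg, 0.28359 mol O.
FeO: 39.59/71.844 = 0.55106 mol → 0.55106 mol Fe, 0.55106 mol O.
SiO2: 49.35/60.083 = 0.82136 mol → 0.82136 mol Si, 1.64272 mol O.
Total oxygen = 2.47737 mol. Normalization factor = 6/2.47737 = 2.42192.
Fe per 6 O = 0.55106 × 2.42192 = 1.335.

1.335 Fe apfu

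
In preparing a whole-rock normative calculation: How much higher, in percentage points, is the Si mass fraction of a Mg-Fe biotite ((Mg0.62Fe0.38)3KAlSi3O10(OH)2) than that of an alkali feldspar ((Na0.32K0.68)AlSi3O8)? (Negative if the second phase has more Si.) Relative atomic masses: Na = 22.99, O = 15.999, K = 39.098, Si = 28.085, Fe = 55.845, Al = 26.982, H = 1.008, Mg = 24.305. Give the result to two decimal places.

First mineral: 84.255 g Si in 453.210 g formula = 18.59 wt% Si.
Second mineral: 84.255 g Si in 273.172 g formula = 30.84 wt% Si.
18.59% − 30.84% gives a difference of -12.25 percentage points.

-12.25 percentage points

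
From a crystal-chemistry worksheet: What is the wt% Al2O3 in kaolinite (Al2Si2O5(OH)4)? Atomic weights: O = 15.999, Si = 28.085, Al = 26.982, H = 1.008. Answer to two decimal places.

39.50 wt%

M(Al2Si2O5(OH)4) = 258.157 g/mol; M(Al2O3) = 101.961 g/mol.
Moles Al2O3 per formula unit = 2 Al ÷ 2 = 1.0000.
Al2O3 fraction = (1.0000 × 101.961) / 258.157 = 101.961/258.157 = 0.3950.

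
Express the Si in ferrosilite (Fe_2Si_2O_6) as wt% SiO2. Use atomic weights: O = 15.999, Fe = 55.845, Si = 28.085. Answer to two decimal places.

45.54 wt%

M(Fe_2Si_2O_6) = 263.854 g/mol; M(SiO2) = 60.083 g/mol.
Moles SiO2 per formula unit = 2 Si ÷ 1 = 2.0000.
SiO2 fraction = (2.0000 × 60.083) / 263.854 = 120.166/263.854 = 0.4554.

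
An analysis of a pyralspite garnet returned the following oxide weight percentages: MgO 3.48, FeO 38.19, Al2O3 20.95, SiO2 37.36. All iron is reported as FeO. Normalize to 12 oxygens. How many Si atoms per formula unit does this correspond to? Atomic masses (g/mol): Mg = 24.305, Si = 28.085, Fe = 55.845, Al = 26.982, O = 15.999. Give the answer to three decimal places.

3.48 wt% MgO ÷ 40.304 g/mol = 0.08634 mol, giving 0.08634 Mg and 0.08634 O.
38.19 wt% FeO ÷ 71.844 g/mol = 0.53157 mol, giving 0.53157 Fe and 0.53157 O.
20.95 wt% Al2O3 ÷ 101.961 g/mol = 0.20547 mol, giving 0.41094 Al and 0.61641 O.
37.36 wt% SiO2 ÷ 60.083 g/mol = 0.62181 mol, giving 0.62181 Si and 1.24362 O.
Oxygen sums to 2.47794; scaling by 12/2.47794 = 4.84273 puts the formula on 12 O.
Si: 0.62181 × 4.84273 = 3.011 atoms per formula unit.

3.011 Si apfu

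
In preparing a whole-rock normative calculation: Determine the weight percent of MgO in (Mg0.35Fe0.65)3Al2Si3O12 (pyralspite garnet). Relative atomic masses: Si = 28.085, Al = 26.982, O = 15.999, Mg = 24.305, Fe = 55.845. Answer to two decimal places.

Formula mass = 464.625 g/mol.
1.05 Mg → 1.0500 mol MgO per formula unit; M(MgO) = 40.304, so MgO mass = 42.319 g.
42.319/464.625 × 100 = 9.11 wt%.

9.11 wt%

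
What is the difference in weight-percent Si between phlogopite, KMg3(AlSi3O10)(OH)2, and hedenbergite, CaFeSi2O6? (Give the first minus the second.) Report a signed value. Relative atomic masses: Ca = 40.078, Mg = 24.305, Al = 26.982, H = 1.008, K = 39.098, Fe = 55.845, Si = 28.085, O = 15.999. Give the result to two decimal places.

Si in KMg3(AlSi3O10)(OH)2: molar mass 417.254 g/mol; 3×28.085 = 84.255 g → 20.19 wt%.
Si in CaFeSi2O6: molar mass 248.087 g/mol; 2×28.085 = 56.170 g → 22.64 wt%.
Difference = 20.19 − 22.64 = -2.45 percentage points.

-2.45 percentage points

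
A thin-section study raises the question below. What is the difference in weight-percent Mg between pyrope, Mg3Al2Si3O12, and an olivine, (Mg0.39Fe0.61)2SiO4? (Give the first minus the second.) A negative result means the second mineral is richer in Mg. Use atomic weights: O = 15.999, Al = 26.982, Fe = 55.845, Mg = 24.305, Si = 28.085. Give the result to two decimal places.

7.51 percentage points

First mineral: 72.915 g Mg in 403.122 g formula = 18.09 wt% Mg.
Second mineral: 18.958 g Mg in 179.170 g formula = 10.58 wt% Mg.
18.09% − 10.58% gives a difference of 7.51 percentage points.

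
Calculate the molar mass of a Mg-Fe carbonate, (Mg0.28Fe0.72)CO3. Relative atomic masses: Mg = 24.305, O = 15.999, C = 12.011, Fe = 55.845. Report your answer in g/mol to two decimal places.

107.02 g/mol

The formula mass is the sum 0.28·24.305 + 0.72·55.845 + 1·12.011 + 3·15.999.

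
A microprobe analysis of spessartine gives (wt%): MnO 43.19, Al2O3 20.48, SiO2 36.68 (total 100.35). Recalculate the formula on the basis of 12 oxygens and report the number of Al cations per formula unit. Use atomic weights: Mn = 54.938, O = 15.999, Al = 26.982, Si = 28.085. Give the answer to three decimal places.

1.982 Al apfu

MnO: 43.19/70.937 = 0.60885 mol → 0.60885 mol Mn, 0.60885 mol O.
Al2O3: 20.48/101.961 = 0.20086 mol → 0.40172 mol Al, 0.60258 mol O.
SiO2: 36.68/60.083 = 0.61049 mol → 0.61049 mol Si, 1.22098 mol O.
Total oxygen = 2.43241 mol. Normalization factor = 12/2.43241 = 4.93338.
Al per 12 O = 0.40172 × 4.93338 = 1.982.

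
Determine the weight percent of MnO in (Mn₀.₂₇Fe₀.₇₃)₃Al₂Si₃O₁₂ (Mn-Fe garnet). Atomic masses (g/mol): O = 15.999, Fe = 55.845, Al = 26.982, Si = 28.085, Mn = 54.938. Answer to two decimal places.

11.56 wt%

Molar mass of (Mn₀.₂₇Fe₀.₇₃)₃Al₂Si₃O₁₂ = 0.81·54.938 + 2.19·55.845 + 2·26.982 + 3·28.085 + 12·15.999 = 497.007 g/mol.
Each formula unit contains 0.81 Mn, equivalent to 0.81/1 = 0.8100 mol MnO.
M(MnO) = 1×54.938 + 1×15.999 = 70.937 g/mol.
Mass of MnO per formula unit = 0.8100 × 70.937 = 57.459 g.
MnO wt% = 57.459 / 497.007 × 100 = 11.56%.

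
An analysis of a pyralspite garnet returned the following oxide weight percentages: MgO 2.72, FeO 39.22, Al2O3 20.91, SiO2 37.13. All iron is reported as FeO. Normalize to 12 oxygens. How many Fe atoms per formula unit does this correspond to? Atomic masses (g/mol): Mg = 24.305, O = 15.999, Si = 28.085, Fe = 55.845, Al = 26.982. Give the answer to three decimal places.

2.72 wt% MgO ÷ 40.304 g/mol = 0.06749 mol, giving 0.06749 Mg and 0.06749 O.
39.22 wt% FeO ÷ 71.844 g/mol = 0.54591 mol, giving 0.54591 Fe and 0.54591 O.
20.91 wt% Al2O3 ÷ 101.961 g/mol = 0.20508 mol, giving 0.41016 Al and 0.61524 O.
37.13 wt% SiO2 ÷ 60.083 g/mol = 0.61798 mol, giving 0.61798 Si and 1.23596 O.
Oxygen sums to 2.46460; scaling by 12/2.46460 = 4.86894 puts the formula on 12 O.
Fe: 0.54591 × 4.86894 = 2.658 atoms per formula unit.

2.658 Fe apfu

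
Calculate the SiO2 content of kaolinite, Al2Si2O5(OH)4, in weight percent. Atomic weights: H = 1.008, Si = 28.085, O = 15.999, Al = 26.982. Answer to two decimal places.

46.55 wt%

M(Al2Si2O5(OH)4) = 258.157 g/mol; M(SiO2) = 60.083 g/mol.
Moles SiO2 per formula unit = 2 Si ÷ 1 = 2.0000.
SiO2 fraction = (2.0000 × 60.083) / 258.157 = 120.166/258.157 = 0.4655.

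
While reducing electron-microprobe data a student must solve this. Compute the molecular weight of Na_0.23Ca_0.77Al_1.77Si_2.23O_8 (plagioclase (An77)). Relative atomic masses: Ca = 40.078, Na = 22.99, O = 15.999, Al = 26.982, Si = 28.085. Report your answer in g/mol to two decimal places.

274.53 g/mol

The formula mass is the sum 0.23(22.99) + 0.77(40.078) + 1.77(26.982) + 2.23(28.085) + 8(15.999).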